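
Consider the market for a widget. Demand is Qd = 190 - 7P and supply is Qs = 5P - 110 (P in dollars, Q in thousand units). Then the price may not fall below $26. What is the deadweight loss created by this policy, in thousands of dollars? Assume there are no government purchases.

Equilibrium: 190 - 7P = 5P - 110, so 300 = 12P and P* = 25, Q* = 15.
Since 26 > 25, the floor is binding.
At P = 26: Qd = 190 - 7·26 = 8 and Qs = 5·26 - 110 = 20.
Quantity traded falls to 8. At Q = 8 the demand price is (190 - 8)/7 = 26 and the supply price is (110 + 8)/5 = 23.6.
Deadweight loss = ½ · (26 - 23.6) · (15 - 8) = ½ · 2.4 · 7 = 8.4.

8.4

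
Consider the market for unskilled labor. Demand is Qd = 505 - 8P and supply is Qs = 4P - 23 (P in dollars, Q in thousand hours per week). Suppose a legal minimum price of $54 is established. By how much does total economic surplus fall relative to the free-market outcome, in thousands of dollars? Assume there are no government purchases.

1200

Equilibrium: 505 - 8P = 4P - 23, so 528 = 12P and P* = 44, Q* = 153.
Because the floor (54) lies above the market-clearing price, it is binding.
At P = 54: Qd = 505 - 8·54 = 73 and Qs = 4·54 - 23 = 193.
Quantity traded falls to 73. At Q = 73 the demand price is (505 - 73)/8 = 54 and the supply price is (23 + 73)/4 = 24.
Deadweight loss = ½ · (54 - 24) · (153 - 73) = ½ · 30 · 80 = 1200.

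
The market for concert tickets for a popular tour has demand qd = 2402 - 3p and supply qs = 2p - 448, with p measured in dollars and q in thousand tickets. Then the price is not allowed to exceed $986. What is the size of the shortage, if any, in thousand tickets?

0

Without the control the market clears where 2402 - 3p = 2p - 448, i.e. p* = 570 and q* = 692.
Since 986 is above p* = 570, the ceiling does not bind and the free-market outcome prevails.
Since the control does not bind, there is no shortage.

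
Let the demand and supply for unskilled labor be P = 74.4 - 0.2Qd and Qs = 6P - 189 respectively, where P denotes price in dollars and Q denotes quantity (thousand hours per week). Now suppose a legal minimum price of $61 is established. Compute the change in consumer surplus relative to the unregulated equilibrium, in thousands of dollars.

-920

Rearranging demand gives Qd = 372 - 5P. Without the control the market clears where 372 - 5P = 6P - 189, i.e. P* = 51 and Q* = 117.
The floor of 61 is above the equilibrium price 51, so it binds.
At P = 61: Qd = 372 - 5·61 = 67 and Qs = 6·61 - 189 = 177.
Consumer surplus without the control is ½ · (74.4 - 51) · 117 = 1368.9.
With the floor, consumers buy 67 units at 61, so CS = ½ · (74.4 - 61) · 67 = 448.9.
Change in consumer surplus = 448.9 - 1368.9 = -920.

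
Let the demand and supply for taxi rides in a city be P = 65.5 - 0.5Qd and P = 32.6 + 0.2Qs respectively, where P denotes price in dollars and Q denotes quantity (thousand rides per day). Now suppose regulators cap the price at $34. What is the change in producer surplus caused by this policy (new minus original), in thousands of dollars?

-216

Rearranging demand gives Qd = 131 - 2P; rearranging supply gives Qs = 5P - 163. In a free market, 131 - 2P = 5P - 163 gives the equilibrium P* = 42, Q* = 47.
Because the ceiling (34) lies below the market-clearing price, it is binding.
At P = 34: Qd = 131 - 2·34 = 63 and Qs = 5·34 - 163 = 7.
Producer surplus without the control is ½ · (42 - 32.6) · 47 = 220.9.
With the ceiling, producers sell 7 units at 34, so PS = ½ · (34 - 32.6) · 7 = 4.9.
Change in producer surplus = 4.9 - 220.9 = -216.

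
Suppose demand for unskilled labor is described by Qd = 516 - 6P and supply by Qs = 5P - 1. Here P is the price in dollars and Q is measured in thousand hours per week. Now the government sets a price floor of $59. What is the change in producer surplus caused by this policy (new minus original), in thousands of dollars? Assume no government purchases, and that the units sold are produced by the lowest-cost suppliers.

Equilibrium: 516 - 6P = 5P - 1, so 517 = 11P and P* = 47, Q* = 234.
Since 59 > 47, the floor is binding.
At P = 59: Qd = 516 - 6·59 = 162 and Qs = 5·59 - 1 = 294.
Producer surplus without the control is ½ · (47 - 0.2) · 234 = 5475.6.
With the floor, 162 units are sold at 59. The supply price at Q = 162 is 32.6, so PS = ½ · [(59 - 0.2) + (59 - 32.6)] · 162 = 6901.2.
Change in producer surplus = 6901.2 - 5475.6 = 1425.6.

1425.6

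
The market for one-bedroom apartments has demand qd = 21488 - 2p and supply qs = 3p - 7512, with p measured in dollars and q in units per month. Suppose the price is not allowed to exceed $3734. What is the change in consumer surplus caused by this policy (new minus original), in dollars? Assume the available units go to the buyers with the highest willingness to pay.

-1980261

Setting quantity demanded equal to quantity supplied, 21488 - 2p = 3p - 7512, gives p* = 5800 and q* = 9888.
Since 3734 < 5800, the ceiling is binding.
At p = 3734: qd = 21488 - 2·3734 = 14020 and qs = 3·3734 - 7512 = 3690.
Consumer surplus without the control is ½ · (10744 - 5800) · 9888 = 24443136.
With the ceiling, 3690 units are sold at 3734 (assume they go to the highest-value buyers). The demand price at q = 3690 is 8899, so CS = ½ · [(10744 - 3734) + (8899 - 3734)] · 3690 = 22462875.
Change in consumer surplus = 22462875 - 24443136 = -1980261.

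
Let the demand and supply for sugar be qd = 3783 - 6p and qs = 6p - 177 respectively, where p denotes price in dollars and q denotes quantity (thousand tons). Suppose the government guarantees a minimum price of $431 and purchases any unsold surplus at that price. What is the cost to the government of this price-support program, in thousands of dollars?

Setting quantity demanded equal to quantity supplied, 3783 - 6p = 6p - 177, gives p* = 330 and q* = 1803.
Since 431 > 330, the floor is binding.
At p = 431: qd = 3783 - 6·431 = 1197 and qs = 6·431 - 177 = 2409.
Surplus = qs - qd = 1212.
Government expenditure = surplus × support price = 1212 × 431 = 522372.

522372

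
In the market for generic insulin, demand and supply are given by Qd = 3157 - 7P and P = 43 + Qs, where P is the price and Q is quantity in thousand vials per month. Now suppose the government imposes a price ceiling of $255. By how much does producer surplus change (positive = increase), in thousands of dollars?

-41252.5

Rearranging supply gives Qs = P - 43. In a free market, 3157 - 7P = P - 43 gives the equilibrium P* = 400, Q* = 357.
Since 255 < 400, the ceiling is binding.
At P = 255: Qd = 3157 - 7·255 = 1372 and Qs = 255 - 43 = 212.
Producer surplus without the control is ½ · (400 - 43) · 357 = 63724.5.
With the ceiling, producers sell 212 units at 255, so PS = ½ · (255 - 43) · 212 = 22472.
Change in producer surplus = 22472 - 63724.5 = -41252.5.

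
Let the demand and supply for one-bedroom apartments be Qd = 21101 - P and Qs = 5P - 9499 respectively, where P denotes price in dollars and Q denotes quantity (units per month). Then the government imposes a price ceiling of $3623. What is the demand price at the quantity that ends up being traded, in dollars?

Setting quantity demanded equal to quantity supplied, 21101 - P = 5P - 9499, gives P* = 5100 and Q* = 16001.
Since 3623 < 5100, the ceiling is binding.
At P = 3623: Qd = 21101 - 3623 = 17478 and Qs = 5·3623 - 9499 = 8616.
Only 8616 units reach the market. On the demand curve, the marginal buyer's willingness to pay at Q = 8616 is (21101 - 8616) = 12485.

12485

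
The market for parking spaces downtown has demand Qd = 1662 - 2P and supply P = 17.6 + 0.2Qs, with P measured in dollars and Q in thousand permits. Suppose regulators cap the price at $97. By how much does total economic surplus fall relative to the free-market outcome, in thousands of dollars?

Rearranging supply gives Qs = 5P - 88. Setting quantity demanded equal to quantity supplied, 1662 - 2P = 5P - 88, gives P* = 250 and Q* = 1162.
Since 97 < 250, the ceiling is binding.
At P = 97: Qd = 1662 - 2·97 = 1468 and Qs = 5·97 - 88 = 397.
Quantity traded falls to 397. At Q = 397 the demand price is (1662 - 397)/2 = 632.5 and the supply price is (88 + 397)/5 = 97.
Deadweight loss = ½ · (632.5 - 97) · (1162 - 397) = ½ · 535.5 · 765 = 204828.75.

204828.75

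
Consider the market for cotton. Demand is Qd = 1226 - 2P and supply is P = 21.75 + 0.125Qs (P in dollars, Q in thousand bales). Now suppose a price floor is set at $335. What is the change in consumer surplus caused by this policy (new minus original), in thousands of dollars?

-146445

Rearranging supply gives Qs = 8P - 174. Setting quantity demanded equal to quantity supplied, 1226 - 2P = 8P - 174, gives P* = 140 and Q* = 946.
Because the floor (335) lies above the market-clearing price, it is binding.
At P = 335: Qd = 1226 - 2·335 = 556 and Qs = 8·335 - 174 = 2506.
Consumer surplus without the control is ½ · (613 - 140) · 946 = 223729.
With the floor, consumers buy 556 units at 335, so CS = ½ · (613 - 335) · 556 = 77284.
Change in consumer surplus = 77284 - 223729 = -146445.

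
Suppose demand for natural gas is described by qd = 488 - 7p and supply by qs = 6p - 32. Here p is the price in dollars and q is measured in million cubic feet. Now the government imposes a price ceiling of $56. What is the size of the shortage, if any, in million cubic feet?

0

Setting quantity demanded equal to quantity supplied, 488 - 7p = 6p - 32, gives p* = 40 and q* = 208.
The ceiling of 56 is above the equilibrium price 40, so it is not binding; the market clears at p* = 40, q* = 208.
Since the control does not bind, there is no shortage.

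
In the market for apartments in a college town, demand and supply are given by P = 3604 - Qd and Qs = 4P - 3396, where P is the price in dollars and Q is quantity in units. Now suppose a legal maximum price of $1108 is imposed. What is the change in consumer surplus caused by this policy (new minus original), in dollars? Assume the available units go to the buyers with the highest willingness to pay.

-379600

Rearranging demand gives Qd = 3604 - P. Setting quantity demanded equal to quantity supplied, 3604 - P = 4P - 3396, gives P* = 1400 and Q* = 2204.
The ceiling of 1108 is below the equilibrium price 1400, so it binds.
At P = 1108: Qd = 3604 - 1108 = 2496 and Qs = 4·1108 - 3396 = 1036.
Consumer surplus without the control is ½ · (3604 - 1400) · 2204 = 2428808.
With the ceiling, 1036 units are sold at 1108 (assume they go to the highest-value buyers). The demand price at Q = 1036 is 2568, so CS = ½ · [(3604 - 1108) + (2568 - 1108)] · 1036 = 2049208.
Change in consumer surplus = 2049208 - 2428808 = -379600.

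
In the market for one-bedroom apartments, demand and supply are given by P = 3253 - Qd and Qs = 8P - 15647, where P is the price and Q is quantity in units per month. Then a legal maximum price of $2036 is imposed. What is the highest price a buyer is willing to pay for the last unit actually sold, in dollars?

2612

Rearranging demand gives Qd = 3253 - P. In a free market, 3253 - P = 8P - 15647 gives the equilibrium P* = 2100, Q* = 1153.
Because the ceiling (2036) lies below the market-clearing price, it is binding.
At P = 2036: Qd = 3253 - 2036 = 1217 and Qs = 8·2036 - 15647 = 641.
Only 641 units reach the market. On the demand curve, the marginal buyer's willingness to pay at Q = 641 is (3253 - 641) = 2612.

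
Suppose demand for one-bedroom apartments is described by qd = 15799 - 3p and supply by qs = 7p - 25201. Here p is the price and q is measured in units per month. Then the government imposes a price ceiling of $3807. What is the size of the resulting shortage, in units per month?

In a free market, 15799 - 3p = 7p - 25201 gives the equilibrium p* = 4100, q* = 3499.
Because the ceiling (3807) lies below the market-clearing price, it is binding.
At p = 3807: qd = 15799 - 3·3807 = 4378 and qs = 7·3807 - 25201 = 1448.
Shortage = qd - qs = 4378 - 1448 = 2930.

2930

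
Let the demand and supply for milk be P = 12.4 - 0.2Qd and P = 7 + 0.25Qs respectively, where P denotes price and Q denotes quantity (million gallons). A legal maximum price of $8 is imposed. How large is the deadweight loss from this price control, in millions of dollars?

Rearranging demand gives Qd = 62 - 5P; rearranging supply gives Qs = 4P - 28. Without the control the market clears where 62 - 5P = 4P - 28, i.e. P* = 10 and Q* = 12.
Since 8 < 10, the ceiling is binding.
At P = 8: Qd = 62 - 5·8 = 22 and Qs = 4·8 - 28 = 4.
Quantity traded falls to 4. At Q = 4 the demand price is (62 - 4)/5 = 11.6 and the supply price is (28 + 4)/4 = 8.
Deadweight loss = ½ · (11.6 - 8) · (12 - 4) = ½ · 3.6 · 8 = 14.4.

14.4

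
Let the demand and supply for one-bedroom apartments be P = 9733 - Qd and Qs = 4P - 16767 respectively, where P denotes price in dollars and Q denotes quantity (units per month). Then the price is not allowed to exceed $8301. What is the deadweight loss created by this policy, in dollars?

Rearranging demand gives Qd = 9733 - P. Equilibrium: 9733 - P = 4P - 16767, so 26500 = 5P and P* = 5300, Q* = 4433.
Since 8301 is above P* = 5300, the ceiling does not bind and the free-market outcome prevails.
Since the control does not bind, no trades are prevented and deadweight loss is zero.

0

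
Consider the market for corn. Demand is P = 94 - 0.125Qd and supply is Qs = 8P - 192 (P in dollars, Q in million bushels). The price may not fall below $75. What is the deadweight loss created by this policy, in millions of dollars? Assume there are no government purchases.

2048

Rearranging demand gives Qd = 752 - 8P. In a free market, 752 - 8P = 8P - 192 gives the equilibrium P* = 59, Q* = 280.
Because the floor (75) lies above the market-clearing price, it is binding.
At P = 75: Qd = 752 - 8·75 = 152 and Qs = 8·75 - 192 = 408.
Quantity traded falls to 152. At Q = 152 the demand price is (752 - 152)/8 = 75 and the supply price is (192 + 152)/8 = 43.
Deadweight loss = ½ · (75 - 43) · (280 - 152) = ½ · 32 · 128 = 2048.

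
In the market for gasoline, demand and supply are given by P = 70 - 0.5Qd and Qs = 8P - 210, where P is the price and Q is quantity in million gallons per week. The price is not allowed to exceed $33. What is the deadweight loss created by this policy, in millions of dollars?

80

Rearranging demand gives Qd = 140 - 2P. In a free market, 140 - 2P = 8P - 210 gives the equilibrium P* = 35, Q* = 70.
The ceiling of 33 is below the equilibrium price 35, so it binds.
At P = 33: Qd = 140 - 2·33 = 74 and Qs = 8·33 - 210 = 54.
Quantity traded falls to 54. At Q = 54 the demand price is (140 - 54)/2 = 43 and the supply price is (210 + 54)/8 = 33.
Deadweight loss = ½ · (43 - 33) · (70 - 54) = ½ · 10 · 16 = 80.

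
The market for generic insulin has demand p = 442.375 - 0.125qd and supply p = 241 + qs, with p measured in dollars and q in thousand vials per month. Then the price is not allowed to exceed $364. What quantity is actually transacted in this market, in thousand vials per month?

Rearranging demand gives qd = 3539 - 8p; rearranging supply gives qs = p - 241. Setting quantity demanded equal to quantity supplied, 3539 - 8p = p - 241, gives p* = 420 and q* = 179.
Because the ceiling (364) lies below the market-clearing price, it is binding.
At p = 364: qd = 3539 - 8·364 = 627 and qs = 364 - 241 = 123.
The quantity actually transacted is the short side, supply: 123.

123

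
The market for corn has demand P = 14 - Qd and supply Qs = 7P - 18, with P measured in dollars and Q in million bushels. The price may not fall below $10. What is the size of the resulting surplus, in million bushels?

Rearranging demand gives Qd = 14 - P. Setting quantity demanded equal to quantity supplied, 14 - P = 7P - 18, gives P* = 4 and Q* = 10.
The floor of 10 is above the equilibrium price 4, so it binds.
At P = 10: Qd = 14 - 10 = 4 and Qs = 7·10 - 18 = 52.
Surplus = Qs - Qd = 52 - 4 = 48.

48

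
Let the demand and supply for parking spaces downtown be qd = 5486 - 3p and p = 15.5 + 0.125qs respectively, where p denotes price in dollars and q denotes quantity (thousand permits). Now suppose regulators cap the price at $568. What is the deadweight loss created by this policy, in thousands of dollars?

0

Rearranging supply gives qs = 8p - 124. Without the control the market clears where 5486 - 3p = 8p - 124, i.e. p* = 510 and q* = 3956.
Since 568 is above p* = 510, the ceiling does not bind and the free-market outcome prevails.
Since the control does not bind, no trades are prevented and deadweight loss is zero.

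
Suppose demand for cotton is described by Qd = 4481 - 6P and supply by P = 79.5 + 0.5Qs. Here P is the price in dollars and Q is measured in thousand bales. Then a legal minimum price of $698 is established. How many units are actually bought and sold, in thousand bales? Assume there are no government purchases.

293

Rearranging supply gives Qs = 2P - 159. Equilibrium: 4481 - 6P = 2P - 159, so 4640 = 8P and P* = 580, Q* = 1001.
The floor of 698 is above the equilibrium price 580, so it binds.
At P = 698: Qd = 4481 - 6·698 = 293 and Qs = 2·698 - 159 = 1237.
The quantity actually transacted is the short side, demand: 293.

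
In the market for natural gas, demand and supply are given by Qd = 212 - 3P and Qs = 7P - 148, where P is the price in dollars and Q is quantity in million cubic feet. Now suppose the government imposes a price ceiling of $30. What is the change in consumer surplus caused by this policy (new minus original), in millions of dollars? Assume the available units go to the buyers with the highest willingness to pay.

Setting quantity demanded equal to quantity supplied, 212 - 3P = 7P - 148, gives P* = 36 and Q* = 104.
The ceiling of 30 is below the equilibrium price 36, so it binds.
At P = 30: Qd = 212 - 3·30 = 122 and Qs = 7·30 - 148 = 62.
Consumer surplus without the control is ½ · (212/3 - 36) · 104 = 5408/3.
With the ceiling, 62 units are sold at 30 (assume they go to the highest-value buyers). The demand price at Q = 62 is 50, so CS = ½ · [(212/3 - 30) + (50 - 30)] · 62 = 5642/3.
Change in consumer surplus = 5642/3 - 5408/3 = 78.

78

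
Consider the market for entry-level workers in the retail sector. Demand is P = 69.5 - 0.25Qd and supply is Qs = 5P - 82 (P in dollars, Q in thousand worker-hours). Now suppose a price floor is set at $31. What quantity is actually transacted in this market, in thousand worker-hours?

Rearranging demand gives Qd = 278 - 4P. In a free market, 278 - 4P = 5P - 82 gives the equilibrium P* = 40, Q* = 118.
Since 31 is below P* = 40, the floor does not bind and the free-market outcome prevails.

118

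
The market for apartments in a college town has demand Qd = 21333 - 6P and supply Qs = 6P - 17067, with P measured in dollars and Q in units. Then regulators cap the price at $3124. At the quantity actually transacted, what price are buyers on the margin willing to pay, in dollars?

3276

Equilibrium: 21333 - 6P = 6P - 17067, so 38400 = 12P and P* = 3200, Q* = 2133.
Because the ceiling (3124) lies below the market-clearing price, it is binding.
At P = 3124: Qd = 21333 - 6·3124 = 2589 and Qs = 6·3124 - 17067 = 1677.
Only 1677 units reach the market. On the demand curve, the marginal buyer's willingness to pay at Q = 1677 is (21333 - 1677)/6 = 3276.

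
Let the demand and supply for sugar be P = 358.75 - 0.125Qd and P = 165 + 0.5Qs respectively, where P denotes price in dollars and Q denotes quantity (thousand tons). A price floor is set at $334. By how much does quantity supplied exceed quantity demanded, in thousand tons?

Rearranging demand gives Qd = 2870 - 8P; rearranging supply gives Qs = 2P - 330. Without the control the market clears where 2870 - 8P = 2P - 330, i.e. P* = 320 and Q* = 310.
Because the floor (334) lies above the market-clearing price, it is binding.
At P = 334: Qd = 2870 - 8·334 = 198 and Qs = 2·334 - 330 = 338.
Surplus = Qs - Qd = 338 - 198 = 140.

140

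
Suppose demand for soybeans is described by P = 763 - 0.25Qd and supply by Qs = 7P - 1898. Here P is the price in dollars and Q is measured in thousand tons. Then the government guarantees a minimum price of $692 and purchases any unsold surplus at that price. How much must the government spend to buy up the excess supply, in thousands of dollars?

1842104

Rearranging demand gives Qd = 3052 - 4P. Equilibrium: 3052 - 4P = 7P - 1898, so 4950 = 11P and P* = 450, Q* = 1252.
Since 692 > 450, the floor is binding.
At P = 692: Qd = 3052 - 4·692 = 284 and Qs = 7·692 - 1898 = 2946.
Surplus = Qs - Qd = 2662.
Government expenditure = surplus × support price = 2662 × 692 = 1842104.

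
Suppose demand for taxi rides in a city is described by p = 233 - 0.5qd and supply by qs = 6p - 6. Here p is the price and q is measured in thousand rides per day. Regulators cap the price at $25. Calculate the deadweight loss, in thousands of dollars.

13872

Rearranging demand gives qd = 466 - 2p. Equilibrium: 466 - 2p = 6p - 6, so 472 = 8p and p* = 59, q* = 348.
Since 25 < 59, the ceiling is binding.
At p = 25: qd = 466 - 2·25 = 416 and qs = 6·25 - 6 = 144.
Quantity traded falls to 144. At q = 144 the demand price is (466 - 144)/2 = 161 and the supply price is (6 + 144)/6 = 25.
Deadweight loss = ½ · (161 - 25) · (348 - 144) = ½ · 136 · 204 = 13872.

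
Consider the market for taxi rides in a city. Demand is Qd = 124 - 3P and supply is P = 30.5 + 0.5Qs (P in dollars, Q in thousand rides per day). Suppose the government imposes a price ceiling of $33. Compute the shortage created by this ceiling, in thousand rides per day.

Rearranging supply gives Qs = 2P - 61. Setting quantity demanded equal to quantity supplied, 124 - 3P = 2P - 61, gives P* = 37 and Q* = 13.
The ceiling of 33 is below the equilibrium price 37, so it binds.
At P = 33: Qd = 124 - 3·33 = 25 and Qs = 2·33 - 61 = 5.
Shortage = Qd - Qs = 25 - 5 = 20.

20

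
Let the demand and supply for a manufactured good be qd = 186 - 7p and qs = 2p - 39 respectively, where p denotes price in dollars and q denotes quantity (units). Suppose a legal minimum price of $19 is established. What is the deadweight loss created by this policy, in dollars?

Equilibrium: 186 - 7p = 2p - 39, so 225 = 9p and p* = 25, q* = 11.
The floor of 19 is below the equilibrium price 25, so it is not binding; the market clears at p* = 25, q* = 11.
Since the control does not bind, no trades are prevented and deadweight loss is zero.

0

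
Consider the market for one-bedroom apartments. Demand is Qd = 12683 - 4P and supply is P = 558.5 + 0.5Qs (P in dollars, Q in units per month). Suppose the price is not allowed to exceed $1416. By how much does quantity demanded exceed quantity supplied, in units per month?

Rearranging supply gives Qs = 2P - 1117. Equilibrium: 12683 - 4P = 2P - 1117, so 13800 = 6P and P* = 2300, Q* = 3483.
Because the ceiling (1416) lies below the market-clearing price, it is binding.
At P = 1416: Qd = 12683 - 4·1416 = 7019 and Qs = 2·1416 - 1117 = 1715.
Shortage = Qd - Qs = 7019 - 1715 = 5304.

5304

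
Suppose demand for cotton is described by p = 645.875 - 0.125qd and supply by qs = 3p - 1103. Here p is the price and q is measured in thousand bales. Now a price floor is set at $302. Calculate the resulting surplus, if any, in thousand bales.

Rearranging demand gives qd = 5167 - 8p. Without the control the market clears where 5167 - 8p = 3p - 1103, i.e. p* = 570 and q* = 607.
The floor of 302 is below the equilibrium price 570, so it is not binding; the market clears at p* = 570, q* = 607.
Since the control does not bind, there is no surplus.

0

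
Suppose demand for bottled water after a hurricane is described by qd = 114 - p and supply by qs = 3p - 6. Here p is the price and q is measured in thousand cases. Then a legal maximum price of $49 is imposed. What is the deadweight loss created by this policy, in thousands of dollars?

0

In a free market, 114 - p = 3p - 6 gives the equilibrium p* = 30, q* = 84.
The ceiling of 49 is above the equilibrium price 30, so it is not binding; the market clears at p* = 30, q* = 84.
Since the control does not bind, no trades are prevented and deadweight loss is zero.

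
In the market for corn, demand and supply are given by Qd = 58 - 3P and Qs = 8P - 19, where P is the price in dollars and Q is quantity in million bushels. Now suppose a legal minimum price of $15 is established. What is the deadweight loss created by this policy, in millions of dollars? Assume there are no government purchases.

132

Without the control the market clears where 58 - 3P = 8P - 19, i.e. P* = 7 and Q* = 37.
Because the floor (15) lies above the market-clearing price, it is binding.
At P = 15: Qd = 58 - 3·15 = 13 and Qs = 8·15 - 19 = 101.
Quantity traded falls to 13. At Q = 13 the demand price is (58 - 13)/3 = 15 and the supply price is (19 + 13)/8 = 4.
Deadweight loss = ½ · (15 - 4) · (37 - 13) = ½ · 11 · 24 = 132.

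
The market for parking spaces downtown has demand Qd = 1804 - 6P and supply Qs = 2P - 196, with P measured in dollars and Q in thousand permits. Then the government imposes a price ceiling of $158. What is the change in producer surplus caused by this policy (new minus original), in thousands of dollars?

Setting quantity demanded equal to quantity supplied, 1804 - 6P = 2P - 196, gives P* = 250 and Q* = 304.
Because the ceiling (158) lies below the market-clearing price, it is binding.
At P = 158: Qd = 1804 - 6·158 = 856 and Qs = 2·158 - 196 = 120.
Producer surplus without the control is ½ · (250 - 98) · 304 = 23104.
With the ceiling, producers sell 120 units at 158, so PS = ½ · (158 - 98) · 120 = 3600.
Change in producer surplus = 3600 - 23104 = -19504.

-19504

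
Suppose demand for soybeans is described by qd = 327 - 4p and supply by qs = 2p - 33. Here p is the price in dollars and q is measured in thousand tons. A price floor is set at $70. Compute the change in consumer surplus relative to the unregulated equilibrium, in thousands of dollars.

-670

Setting quantity demanded equal to quantity supplied, 327 - 4p = 2p - 33, gives p* = 60 and q* = 87.
Because the floor (70) lies above the market-clearing price, it is binding.
At p = 70: qd = 327 - 4·70 = 47 and qs = 2·70 - 33 = 107.
Consumer surplus without the control is ½ · (81.75 - 60) · 87 = 946.125.
With the floor, consumers buy 47 units at 70, so CS = ½ · (81.75 - 70) · 47 = 276.125.
Change in consumer surplus = 276.125 - 946.125 = -670.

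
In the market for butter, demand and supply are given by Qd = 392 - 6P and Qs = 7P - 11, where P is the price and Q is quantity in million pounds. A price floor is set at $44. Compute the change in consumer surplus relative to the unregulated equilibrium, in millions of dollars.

Without the control the market clears where 392 - 6P = 7P - 11, i.e. P* = 31 and Q* = 206.
The floor of 44 is above the equilibrium price 31, so it binds.
At P = 44: Qd = 392 - 6·44 = 128 and Qs = 7·44 - 11 = 297.
Consumer surplus without the control is ½ · (196/3 - 31) · 206 = 10609/3.
With the floor, consumers buy 128 units at 44, so CS = ½ · (196/3 - 44) · 128 = 4096/3.
Change in consumer surplus = 4096/3 - 10609/3 = -2171.

-2171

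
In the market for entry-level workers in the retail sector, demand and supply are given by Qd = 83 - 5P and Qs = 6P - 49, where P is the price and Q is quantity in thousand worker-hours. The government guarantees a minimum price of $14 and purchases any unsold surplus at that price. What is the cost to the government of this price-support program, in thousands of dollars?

In a free market, 83 - 5P = 6P - 49 gives the equilibrium P* = 12, Q* = 23.
The floor of 14 is above the equilibrium price 12, so it binds.
At P = 14: Qd = 83 - 5·14 = 13 and Qs = 6·14 - 49 = 35.
Surplus = Qs - Qd = 22.
Government expenditure = surplus × support price = 22 × 14 = 308.

308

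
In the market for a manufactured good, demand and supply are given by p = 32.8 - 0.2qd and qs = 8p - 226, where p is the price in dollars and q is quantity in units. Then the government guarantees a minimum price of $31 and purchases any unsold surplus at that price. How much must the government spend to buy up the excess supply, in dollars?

403

Rearranging demand gives qd = 164 - 5p. Setting quantity demanded equal to quantity supplied, 164 - 5p = 8p - 226, gives p* = 30 and q* = 14.
Since 31 > 30, the floor is binding.
At p = 31: qd = 164 - 5·31 = 9 and qs = 8·31 - 226 = 22.
Surplus = qs - qd = 13.
Government expenditure = surplus × support price = 13 × 31 = 403.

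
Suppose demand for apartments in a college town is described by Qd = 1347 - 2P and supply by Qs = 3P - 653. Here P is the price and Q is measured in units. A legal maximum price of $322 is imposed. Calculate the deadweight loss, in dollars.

22815

Setting quantity demanded equal to quantity supplied, 1347 - 2P = 3P - 653, gives P* = 400 and Q* = 547.
The ceiling of 322 is below the equilibrium price 400, so it binds.
At P = 322: Qd = 1347 - 2·322 = 703 and Qs = 3·322 - 653 = 313.
Quantity traded falls to 313. At Q = 313 the demand price is (1347 - 313)/2 = 517 and the supply price is (653 + 313)/3 = 322.
Deadweight loss = ½ · (517 - 322) · (547 - 313) = ½ · 195 · 234 = 22815.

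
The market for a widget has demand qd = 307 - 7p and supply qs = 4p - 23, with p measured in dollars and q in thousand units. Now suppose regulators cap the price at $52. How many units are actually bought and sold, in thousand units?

In a free market, 307 - 7p = 4p - 23 gives the equilibrium p* = 30, q* = 97.
The ceiling of 52 is above the equilibrium price 30, so it is not binding; the market clears at p* = 30, q* = 97.

97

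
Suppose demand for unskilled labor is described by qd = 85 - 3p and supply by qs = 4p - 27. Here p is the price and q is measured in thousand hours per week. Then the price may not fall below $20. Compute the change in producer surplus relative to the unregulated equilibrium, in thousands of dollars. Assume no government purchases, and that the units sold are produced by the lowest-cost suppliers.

82

Setting quantity demanded equal to quantity supplied, 85 - 3p = 4p - 27, gives p* = 16 and q* = 37.
Since 20 > 16, the floor is binding.
At p = 20: qd = 85 - 3·20 = 25 and qs = 4·20 - 27 = 53.
Producer surplus without the control is ½ · (16 - 6.75) · 37 = 171.125.
With the floor, 25 units are sold at 20. The supply price at q = 25 is 13, so PS = ½ · [(20 - 6.75) + (20 - 13)] · 25 = 253.125.
Change in producer surplus = 253.125 - 171.125 = 82.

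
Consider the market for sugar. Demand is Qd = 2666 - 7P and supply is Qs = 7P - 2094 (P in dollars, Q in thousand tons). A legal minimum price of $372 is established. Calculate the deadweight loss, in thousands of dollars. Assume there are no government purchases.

Equilibrium: 2666 - 7P = 7P - 2094, so 4760 = 14P and P* = 340, Q* = 286.
Because the floor (372) lies above the market-clearing price, it is binding.
At P = 372: Qd = 2666 - 7·372 = 62 and Qs = 7·372 - 2094 = 510.
Quantity traded falls to 62. At Q = 62 the demand price is (2666 - 62)/7 = 372 and the supply price is (2094 + 62)/7 = 308.
Deadweight loss = ½ · (372 - 308) · (286 - 62) = ½ · 64 · 224 = 7168.

7168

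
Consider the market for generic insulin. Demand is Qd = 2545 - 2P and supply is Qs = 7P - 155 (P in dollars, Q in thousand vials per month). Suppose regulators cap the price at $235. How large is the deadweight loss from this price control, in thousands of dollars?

Without the control the market clears where 2545 - 2P = 7P - 155, i.e. P* = 300 and Q* = 1945.
Because the ceiling (235) lies below the market-clearing price, it is binding.
At P = 235: Qd = 2545 - 2·235 = 2075 and Qs = 7·235 - 155 = 1490.
Quantity traded falls to 1490. At Q = 1490 the demand price is (2545 - 1490)/2 = 527.5 and the supply price is (155 + 1490)/7 = 235.
Deadweight loss = ½ · (527.5 - 235) · (1945 - 1490) = ½ · 292.5 · 455 = 66543.75.

66543.75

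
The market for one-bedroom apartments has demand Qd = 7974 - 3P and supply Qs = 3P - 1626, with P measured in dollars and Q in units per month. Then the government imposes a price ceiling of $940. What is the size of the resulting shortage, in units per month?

Equilibrium: 7974 - 3P = 3P - 1626, so 9600 = 6P and P* = 1600, Q* = 3174.
Since 940 < 1600, the ceiling is binding.
At P = 940: Qd = 7974 - 3·940 = 5154 and Qs = 3·940 - 1626 = 1194.
Shortage = Qd - Qs = 5154 - 1194 = 3960.

3960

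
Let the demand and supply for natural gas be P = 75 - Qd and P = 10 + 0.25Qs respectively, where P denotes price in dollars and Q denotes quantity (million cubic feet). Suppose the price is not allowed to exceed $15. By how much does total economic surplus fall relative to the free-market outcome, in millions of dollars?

640

Rearranging demand gives Qd = 75 - P; rearranging supply gives Qs = 4P - 40. Without the control the market clears where 75 - P = 4P - 40, i.e. P* = 23 and Q* = 52.
Since 15 < 23, the ceiling is binding.
At P = 15: Qd = 75 - 15 = 60 and Qs = 4·15 - 40 = 20.
Quantity traded falls to 20. At Q = 20 the demand price is 75 - 20 = 55 and the supply price is (40 + 20)/4 = 15.
Deadweight loss = ½ · (55 - 15) · (52 - 20) = ½ · 40 · 32 = 640.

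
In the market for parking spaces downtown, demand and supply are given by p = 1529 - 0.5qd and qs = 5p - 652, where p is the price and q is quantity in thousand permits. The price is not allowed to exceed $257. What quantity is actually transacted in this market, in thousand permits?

Rearranging demand gives qd = 3058 - 2p. Equilibrium: 3058 - 2p = 5p - 652, so 3710 = 7p and p* = 530, q* = 1998.
Since 257 < 530, the ceiling is binding.
At p = 257: qd = 3058 - 2·257 = 2544 and qs = 5·257 - 652 = 633.
The quantity actually transacted is the short side, supply: 633.

633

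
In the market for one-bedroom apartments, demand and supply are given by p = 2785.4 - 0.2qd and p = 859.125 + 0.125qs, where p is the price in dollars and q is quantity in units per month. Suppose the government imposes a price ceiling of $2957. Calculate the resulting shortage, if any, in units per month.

0

Rearranging demand gives qd = 13927 - 5p; rearranging supply gives qs = 8p - 6873. Equilibrium: 13927 - 5p = 8p - 6873, so 20800 = 13p and p* = 1600, q* = 5927.
The ceiling of 2957 is above the equilibrium price 1600, so it is not binding; the market clears at p* = 1600, q* = 5927.
Since the control does not bind, there is no shortage.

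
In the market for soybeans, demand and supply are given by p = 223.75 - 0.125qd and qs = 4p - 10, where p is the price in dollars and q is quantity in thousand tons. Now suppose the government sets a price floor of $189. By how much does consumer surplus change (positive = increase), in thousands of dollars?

-16926

Rearranging demand gives qd = 1790 - 8p. Equilibrium: 1790 - 8p = 4p - 10, so 1800 = 12p and p* = 150, q* = 590.
The floor of 189 is above the equilibrium price 150, so it binds.
At p = 189: qd = 1790 - 8·189 = 278 and qs = 4·189 - 10 = 746.
Consumer surplus without the control is ½ · (223.75 - 150) · 590 = 21756.25.
With the floor, consumers buy 278 units at 189, so CS = ½ · (223.75 - 189) · 278 = 4830.25.
Change in consumer surplus = 4830.25 - 21756.25 = -16926.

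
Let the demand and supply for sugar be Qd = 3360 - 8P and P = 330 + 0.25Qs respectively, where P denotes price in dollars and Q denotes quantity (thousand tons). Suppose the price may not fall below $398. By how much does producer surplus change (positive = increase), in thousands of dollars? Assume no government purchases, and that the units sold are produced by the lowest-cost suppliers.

896

Rearranging supply gives Qs = 4P - 1320. Equilibrium: 3360 - 8P = 4P - 1320, so 4680 = 12P and P* = 390, Q* = 240.
Because the floor (398) lies above the market-clearing price, it is binding.
At P = 398: Qd = 3360 - 8·398 = 176 and Qs = 4·398 - 1320 = 272.
Producer surplus without the control is ½ · (390 - 330) · 240 = 7200.
With the floor, 176 units are sold at 398. The supply price at Q = 176 is 374, so PS = ½ · [(398 - 330) + (398 - 374)] · 176 = 8096.
Change in producer surplus = 8096 - 7200 = 896.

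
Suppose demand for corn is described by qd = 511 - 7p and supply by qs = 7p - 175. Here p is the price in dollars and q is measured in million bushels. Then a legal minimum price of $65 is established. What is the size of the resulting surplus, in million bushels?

224

In a free market, 511 - 7p = 7p - 175 gives the equilibrium p* = 49, q* = 168.
The floor of 65 is above the equilibrium price 49, so it binds.
At p = 65: qd = 511 - 7·65 = 56 and qs = 7·65 - 175 = 280.
Surplus = qs - qd = 280 - 56 = 224.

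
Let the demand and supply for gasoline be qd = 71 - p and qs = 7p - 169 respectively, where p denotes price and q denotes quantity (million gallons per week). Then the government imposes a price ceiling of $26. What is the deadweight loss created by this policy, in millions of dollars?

448

In a free market, 71 - p = 7p - 169 gives the equilibrium p* = 30, q* = 41.
Because the ceiling (26) lies below the market-clearing price, it is binding.
At p = 26: qd = 71 - 26 = 45 and qs = 7·26 - 169 = 13.
Quantity traded falls to 13. At q = 13 the demand price is 71 - 13 = 58 and the supply price is (169 + 13)/7 = 26.
Deadweight loss = ½ · (58 - 26) · (41 - 13) = ½ · 32 · 28 = 448.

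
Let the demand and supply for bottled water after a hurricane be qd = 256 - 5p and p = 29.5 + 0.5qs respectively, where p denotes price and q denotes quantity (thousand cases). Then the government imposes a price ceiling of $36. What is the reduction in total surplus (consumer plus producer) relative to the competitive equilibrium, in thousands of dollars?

113.4

Rearranging supply gives qs = 2p - 59. Setting quantity demanded equal to quantity supplied, 256 - 5p = 2p - 59, gives p* = 45 and q* = 31.
Since 36 < 45, the ceiling is binding.
At p = 36: qd = 256 - 5·36 = 76 and qs = 2·36 - 59 = 13.
Quantity traded falls to 13. At q = 13 the demand price is (256 - 13)/5 = 48.6 and the supply price is (59 + 13)/2 = 36.
Deadweight loss = ½ · (48.6 - 36) · (31 - 13) = ½ · 12.6 · 18 = 113.4.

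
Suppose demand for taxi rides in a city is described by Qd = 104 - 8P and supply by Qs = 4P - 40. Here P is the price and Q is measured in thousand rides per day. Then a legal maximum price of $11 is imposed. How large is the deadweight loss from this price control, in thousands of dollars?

3

Equilibrium: 104 - 8P = 4P - 40, so 144 = 12P and P* = 12, Q* = 8.
The ceiling of 11 is below the equilibrium price 12, so it binds.
At P = 11: Qd = 104 - 8·11 = 16 and Qs = 4·11 - 40 = 4.
Quantity traded falls to 4. At Q = 4 the demand price is (104 - 4)/8 = 12.5 and the supply price is (40 + 4)/4 = 11.
Deadweight loss = ½ · (12.5 - 11) · (8 - 4) = ½ · 1.5 · 4 = 3.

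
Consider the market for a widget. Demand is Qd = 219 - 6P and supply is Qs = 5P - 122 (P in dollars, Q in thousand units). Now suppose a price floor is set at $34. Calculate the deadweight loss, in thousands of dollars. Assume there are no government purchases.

59.4

Without the control the market clears where 219 - 6P = 5P - 122, i.e. P* = 31 and Q* = 33.
Because the floor (34) lies above the market-clearing price, it is binding.
At P = 34: Qd = 219 - 6·34 = 15 and Qs = 5·34 - 122 = 48.
Quantity traded falls to 15. At Q = 15 the demand price is (219 - 15)/6 = 34 and the supply price is (122 + 15)/5 = 27.4.
Deadweight loss = ½ · (34 - 27.4) · (33 - 15) = ½ · 6.6 · 18 = 59.4.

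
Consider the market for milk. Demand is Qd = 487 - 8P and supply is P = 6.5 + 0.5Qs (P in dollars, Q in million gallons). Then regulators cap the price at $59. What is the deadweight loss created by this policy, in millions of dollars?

0

Rearranging supply gives Qs = 2P - 13. Equilibrium: 487 - 8P = 2P - 13, so 500 = 10P and P* = 50, Q* = 87.
The ceiling of 59 is above the equilibrium price 50, so it is not binding; the market clears at P* = 50, Q* = 87.
Since the control does not bind, no trades are prevented and deadweight loss is zero.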